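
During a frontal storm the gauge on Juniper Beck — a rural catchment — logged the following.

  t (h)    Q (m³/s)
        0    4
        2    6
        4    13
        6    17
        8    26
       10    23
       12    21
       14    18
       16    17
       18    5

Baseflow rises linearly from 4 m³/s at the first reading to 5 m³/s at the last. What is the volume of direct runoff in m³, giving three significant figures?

Direct-runoff ordinates (Q − Q_b): 0.00, 1.89, 8.78, 12.67, 21.56, 18.44, 16.33, 13.22, 12.11, 0.00 m³/s.
ΣQ_DR = 105.0 m³/s.
With Δt = 2 h = 7200 s, V = ΣQ_DR · Δt = 105.0 × 7200 = 7.56 × 10^5 m³.

V ≈ 7.56 × 10^5 m³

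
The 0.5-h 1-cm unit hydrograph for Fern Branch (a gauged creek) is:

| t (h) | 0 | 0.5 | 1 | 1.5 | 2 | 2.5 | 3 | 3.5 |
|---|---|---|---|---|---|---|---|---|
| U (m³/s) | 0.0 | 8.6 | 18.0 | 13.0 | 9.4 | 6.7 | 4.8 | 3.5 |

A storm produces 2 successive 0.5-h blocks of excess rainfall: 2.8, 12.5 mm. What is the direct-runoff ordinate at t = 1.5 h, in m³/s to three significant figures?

By discrete convolution, Q_j = Σ (P_i / 10 mm) · U_{j−i}.
At t = 1.5 h (j=3): Q = (2.8/10)·13.0 + (12.5/10)·18.0 = 26.1 m³/s.

Q ≈ 26.1 m³/s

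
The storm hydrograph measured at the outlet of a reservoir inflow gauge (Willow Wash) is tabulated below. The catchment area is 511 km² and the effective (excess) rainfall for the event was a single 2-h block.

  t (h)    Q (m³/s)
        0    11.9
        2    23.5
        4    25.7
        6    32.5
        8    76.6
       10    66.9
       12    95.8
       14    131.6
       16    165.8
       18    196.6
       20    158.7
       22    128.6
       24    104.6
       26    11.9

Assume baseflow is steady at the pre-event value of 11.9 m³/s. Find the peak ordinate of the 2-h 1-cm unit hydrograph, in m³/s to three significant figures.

Direct runoff: 0.0, 11.6, 13.8, 20.6, 64.7, 55.0, 83.9, 119.7, 153.9, 184.7, 146.8, 116.7, 92.7, 0.0 m³/s; ΣQ_DR = 1064 m³/s, peak = 184.7 m³/s.
Runoff depth d = ΣQ_DR·Δt / A = 1064 × 7200 / (511 km²) = 14.99 mm.
The 1-cm UH is the DRH scaled by (10 mm)/d, so U_p = 184.7 × 10/14.99 = 123 m³/s.

U_p ≈ 123 m³/s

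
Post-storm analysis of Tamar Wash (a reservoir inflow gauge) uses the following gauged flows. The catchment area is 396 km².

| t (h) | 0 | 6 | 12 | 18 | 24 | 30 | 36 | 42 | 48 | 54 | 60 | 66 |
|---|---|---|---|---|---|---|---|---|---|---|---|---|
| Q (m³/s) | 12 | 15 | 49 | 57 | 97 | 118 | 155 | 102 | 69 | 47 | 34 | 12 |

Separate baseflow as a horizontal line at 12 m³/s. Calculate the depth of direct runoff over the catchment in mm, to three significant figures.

Direct runoff: 0.0, 3.0, 37.0, 45.0, 85.0, 106.0, 143.0, 90.0, 57.0, 35.0, 22.0, 0.0 m³/s; ΣQ_DR = 623.0 m³/s.
V = ΣQ_DR · Δt = 623.0 × 21600 s = 1.346 × 10^7 m³.
Over A = 396 km², depth = V / A = 34.0 mm.

d ≈ 34.0 mm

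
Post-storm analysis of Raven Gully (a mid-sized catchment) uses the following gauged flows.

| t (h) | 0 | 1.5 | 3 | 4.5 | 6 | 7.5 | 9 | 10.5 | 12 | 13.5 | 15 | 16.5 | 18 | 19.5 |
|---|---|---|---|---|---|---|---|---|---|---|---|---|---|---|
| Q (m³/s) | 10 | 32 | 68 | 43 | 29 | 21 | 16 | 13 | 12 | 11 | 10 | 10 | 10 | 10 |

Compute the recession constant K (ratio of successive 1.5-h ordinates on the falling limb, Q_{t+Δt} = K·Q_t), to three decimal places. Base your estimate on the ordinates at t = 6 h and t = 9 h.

K ≈ 0.743

Using the recession-limb readings at t = 6 h and t = 9 h: Q falls from 29 to 16 m³/s over 2 intervals.
K = (Q₂/Q₁)^(1/2) = (16/29)^(1/2) = 0.743.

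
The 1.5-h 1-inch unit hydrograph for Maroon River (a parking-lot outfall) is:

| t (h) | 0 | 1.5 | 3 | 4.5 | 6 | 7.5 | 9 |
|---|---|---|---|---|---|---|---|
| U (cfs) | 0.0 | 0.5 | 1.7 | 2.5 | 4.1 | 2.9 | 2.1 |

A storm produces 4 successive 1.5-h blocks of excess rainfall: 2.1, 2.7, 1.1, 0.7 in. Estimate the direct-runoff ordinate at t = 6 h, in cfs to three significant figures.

Q ≈ 17.6 cfs

By discrete convolution, Q_j = Σ (P_i / 1 in) · U_{j−i}.
At t = 6 h (j=4): Q = (2.1/1)·4.1 + (2.7/1)·2.5 + (1.1/1)·1.7 + (0.7/1)·0.5 = 17.6 cfs.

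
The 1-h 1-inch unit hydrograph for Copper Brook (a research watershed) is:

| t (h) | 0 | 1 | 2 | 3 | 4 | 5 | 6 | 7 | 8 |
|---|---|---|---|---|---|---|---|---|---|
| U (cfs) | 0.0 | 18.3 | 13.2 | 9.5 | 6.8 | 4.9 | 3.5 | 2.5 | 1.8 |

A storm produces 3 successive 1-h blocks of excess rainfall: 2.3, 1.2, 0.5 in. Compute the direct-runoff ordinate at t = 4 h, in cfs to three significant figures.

By discrete convolution, Q_j = Σ (P_i / 1 in) · U_{j−i}.
At t = 4 h (j=4): Q = (2.3/1)·6.8 + (1.2/1)·9.5 + (0.5/1)·13.2 = 33.6 cfs.

Q ≈ 33.6 cfs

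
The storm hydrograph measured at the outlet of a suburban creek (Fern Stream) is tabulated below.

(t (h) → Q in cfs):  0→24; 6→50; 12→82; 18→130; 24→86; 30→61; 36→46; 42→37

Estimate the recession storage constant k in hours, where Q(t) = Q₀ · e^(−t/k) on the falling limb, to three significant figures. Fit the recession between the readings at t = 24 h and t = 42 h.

On the falling limb, Q drops from 86 to 37 cfs between t = 24 h and t = 42 h (Δt = 18 h).
k = −Δt / ln(Q₂/Q₁) = −18 / ln(37/86) = 21.3 h.

k ≈ 21.3 h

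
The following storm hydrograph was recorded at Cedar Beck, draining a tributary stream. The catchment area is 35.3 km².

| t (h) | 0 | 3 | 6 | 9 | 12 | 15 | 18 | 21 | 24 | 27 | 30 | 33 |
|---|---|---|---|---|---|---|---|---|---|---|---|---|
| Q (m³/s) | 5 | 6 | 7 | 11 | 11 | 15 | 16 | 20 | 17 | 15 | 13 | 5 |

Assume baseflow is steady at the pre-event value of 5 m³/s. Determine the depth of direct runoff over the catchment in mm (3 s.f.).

Direct runoff: 0.0, 1.0, 2.0, 6.0, 6.0, 10.0, 11.0, 15.0, 12.0, 10.0, 8.0, 0.0 m³/s; ΣQ_DR = 81.00 m³/s.
V = ΣQ_DR · Δt = 81.00 × 10800 s = 8.748 × 10^5 m³.
Over A = 35.3 km², depth = V / A = 24.8 mm.

d ≈ 24.8 mm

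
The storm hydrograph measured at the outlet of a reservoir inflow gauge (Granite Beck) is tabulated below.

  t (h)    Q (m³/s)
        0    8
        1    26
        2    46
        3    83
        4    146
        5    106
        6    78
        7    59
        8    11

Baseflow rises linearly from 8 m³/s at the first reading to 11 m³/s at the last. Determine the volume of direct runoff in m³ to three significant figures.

V ≈ 1.72 × 10^6 m³

Direct-runoff ordinates (Q − Q_b): 0.00, 17.62, 37.25, 73.88, 136.50, 96.12, 67.75, 48.38, 0.00 m³/s.
ΣQ_DR = 477.5 m³/s.
With Δt = 1 h = 3600 s, V = ΣQ_DR · Δt = 477.5 × 3600 = 1.72 × 10^6 m³.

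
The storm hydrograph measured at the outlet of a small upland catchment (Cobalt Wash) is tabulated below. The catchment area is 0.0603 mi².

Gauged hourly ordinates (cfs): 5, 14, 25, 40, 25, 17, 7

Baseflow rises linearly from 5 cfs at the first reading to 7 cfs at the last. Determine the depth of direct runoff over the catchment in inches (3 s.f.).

Direct runoff: 0.00, 8.67, 19.33, 34.00, 18.67, 10.33, 0.00 cfs; ΣQ_DR = 91.00 cfs.
V = ΣQ_DR · Δt = 91.00 × 3600 s = 3.276 × 10^5 ft³.
Over A = 0.0603 mi², depth = V / A = 2.34 in.

d ≈ 2.34 in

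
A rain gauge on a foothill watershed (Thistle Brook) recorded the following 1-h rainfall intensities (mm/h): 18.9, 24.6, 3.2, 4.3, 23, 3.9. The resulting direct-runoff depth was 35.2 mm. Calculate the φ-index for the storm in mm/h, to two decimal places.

φ ≈ 10.43 mm/h

Only the 3 blocks with intensity above φ contribute runoff: 18.9, 24.6, 23 mm/h.
Σ(I−φ)·Δt = d  ⇒  (18.9+24.6+23 − 3φ)·1 = 35.2
φ = (66.50 − 35.2/1) / 3 = 10.43 mm/h.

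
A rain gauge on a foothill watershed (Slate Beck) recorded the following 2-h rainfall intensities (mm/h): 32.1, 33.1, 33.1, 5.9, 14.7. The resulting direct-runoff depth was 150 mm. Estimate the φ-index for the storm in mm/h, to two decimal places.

Only the 4 blocks with intensity above φ contribute runoff: 32.1, 33.1, 33.1, 14.7 mm/h.
Σ(I−φ)·Δt = d  ⇒  (32.1+33.1+33.1+14.7 − 4φ)·2 = 150
φ = (113.0 − 150/2) / 4 = 9.50 mm/h.

φ ≈ 9.50 mm/h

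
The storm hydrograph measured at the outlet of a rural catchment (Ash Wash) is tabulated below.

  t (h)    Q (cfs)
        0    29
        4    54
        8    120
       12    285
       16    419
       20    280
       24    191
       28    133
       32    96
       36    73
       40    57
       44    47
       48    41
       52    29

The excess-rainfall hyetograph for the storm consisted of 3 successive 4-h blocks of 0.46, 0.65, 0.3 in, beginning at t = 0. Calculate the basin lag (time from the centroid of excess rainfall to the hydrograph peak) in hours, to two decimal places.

t_L ≈ 10.45 h

Centroid of excess rainfall: t_c = Σ P_i·t̄_i / ΣP_i = 5.5461 h (block centres at 2, 6, 10 h).
Hydrograph peak occurs at t = 16 h, so basin lag t_L = 16 − 5.5461 = 10.45 h.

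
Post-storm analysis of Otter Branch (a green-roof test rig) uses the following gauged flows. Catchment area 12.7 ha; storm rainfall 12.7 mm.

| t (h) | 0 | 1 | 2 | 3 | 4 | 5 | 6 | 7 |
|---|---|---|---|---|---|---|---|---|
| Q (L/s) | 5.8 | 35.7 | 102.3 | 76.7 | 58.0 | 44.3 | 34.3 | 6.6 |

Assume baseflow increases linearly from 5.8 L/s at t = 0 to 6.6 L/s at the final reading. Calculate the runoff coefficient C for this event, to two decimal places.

ΣQ_DR = 314.1 L/s; V = ΣQ_DR·Δt = 1.131 × 10^6 L.
Runoff depth d = V / A = 8.904 mm.
C = d / P = 8.904 / 12.7 = 0.70.

C ≈ 0.70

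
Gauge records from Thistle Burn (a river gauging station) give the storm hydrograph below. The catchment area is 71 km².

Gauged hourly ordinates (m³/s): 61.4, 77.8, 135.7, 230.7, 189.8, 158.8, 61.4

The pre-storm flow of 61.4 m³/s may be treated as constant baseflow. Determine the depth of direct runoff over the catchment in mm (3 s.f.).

Direct runoff: 0.0, 16.4, 74.3, 169.3, 128.4, 97.4, 0.0 m³/s; ΣQ_DR = 485.8 m³/s.
V = ΣQ_DR · Δt = 485.8 × 3600 s = 1.749 × 10^6 m³.
Over A = 71 km², depth = V / A = 24.6 mm.

d ≈ 24.6 mm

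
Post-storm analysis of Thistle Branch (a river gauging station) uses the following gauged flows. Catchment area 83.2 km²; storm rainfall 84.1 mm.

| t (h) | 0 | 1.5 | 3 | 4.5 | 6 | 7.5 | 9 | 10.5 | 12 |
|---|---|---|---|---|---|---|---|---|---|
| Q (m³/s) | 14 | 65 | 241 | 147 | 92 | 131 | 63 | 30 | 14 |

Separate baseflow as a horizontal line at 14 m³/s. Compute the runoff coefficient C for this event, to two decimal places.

ΣQ_DR = 671.0 m³/s; V = ΣQ_DR·Δt = 3.623 × 10^6 m³.
Runoff depth d = V / A = 43.55 mm.
C = d / P = 43.55 / 84.1 = 0.52.

C ≈ 0.52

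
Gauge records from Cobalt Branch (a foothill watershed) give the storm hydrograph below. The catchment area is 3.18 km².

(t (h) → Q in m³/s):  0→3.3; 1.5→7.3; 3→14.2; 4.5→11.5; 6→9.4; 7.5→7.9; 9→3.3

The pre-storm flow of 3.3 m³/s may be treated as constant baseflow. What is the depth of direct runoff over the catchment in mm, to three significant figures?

Direct runoff: 0.0, 4.0, 10.9, 8.2, 6.1, 4.6, 0.0 m³/s; ΣQ_DR = 33.80 m³/s.
V = ΣQ_DR · Δt = 33.80 × 5400 s = 1.825 × 10^5 m³.
Over A = 3.18 km², depth = V / A = 57.4 mm.

d ≈ 57.4 mm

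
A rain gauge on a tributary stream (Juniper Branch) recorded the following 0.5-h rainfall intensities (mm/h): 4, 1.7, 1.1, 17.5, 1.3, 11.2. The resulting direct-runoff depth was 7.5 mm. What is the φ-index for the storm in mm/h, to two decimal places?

φ ≈ 6.85 mm/h

Only the 2 blocks with intensity above φ contribute runoff: 17.5, 11.2 mm/h.
Σ(I−φ)·Δt = d  ⇒  (17.5+11.2 − 2φ)·0.5 = 7.5
φ = (28.70 − 7.5/0.5) / 2 = 6.85 mm/h.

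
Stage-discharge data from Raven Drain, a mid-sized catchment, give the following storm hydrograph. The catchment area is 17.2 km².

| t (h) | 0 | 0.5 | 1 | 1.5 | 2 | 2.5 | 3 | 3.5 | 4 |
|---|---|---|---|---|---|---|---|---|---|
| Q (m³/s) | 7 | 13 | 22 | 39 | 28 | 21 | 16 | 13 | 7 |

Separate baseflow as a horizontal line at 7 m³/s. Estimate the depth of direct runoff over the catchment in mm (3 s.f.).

d ≈ 10.8 mm

Direct runoff: 0.0, 6.0, 15.0, 32.0, 21.0, 14.0, 9.0, 6.0, 0.0 m³/s; ΣQ_DR = 103.0 m³/s.
V = ΣQ_DR · Δt = 103.0 × 1800 s = 1.854 × 10^5 m³.
Over A = 17.2 km², depth = V / A = 10.8 mm.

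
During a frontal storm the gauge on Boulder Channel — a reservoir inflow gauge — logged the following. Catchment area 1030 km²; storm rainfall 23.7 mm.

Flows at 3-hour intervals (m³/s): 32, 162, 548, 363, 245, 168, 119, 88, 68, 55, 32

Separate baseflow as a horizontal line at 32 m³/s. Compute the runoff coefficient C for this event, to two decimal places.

ΣQ_DR = 1528 m³/s; V = ΣQ_DR·Δt = 1.650 × 10^7 m³.
Runoff depth d = V / A = 16.02 mm.
C = d / P = 16.02 / 23.7 = 0.68.

C ≈ 0.68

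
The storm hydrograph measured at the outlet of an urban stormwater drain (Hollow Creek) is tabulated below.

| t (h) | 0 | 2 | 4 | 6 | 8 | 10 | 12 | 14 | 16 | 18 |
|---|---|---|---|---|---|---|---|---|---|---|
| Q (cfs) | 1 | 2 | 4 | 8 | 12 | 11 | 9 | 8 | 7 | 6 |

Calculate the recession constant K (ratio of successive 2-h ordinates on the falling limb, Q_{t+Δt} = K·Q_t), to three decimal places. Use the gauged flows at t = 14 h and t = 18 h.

Using the recession-limb readings at t = 14 h and t = 18 h: Q falls from 8 to 6 cfs over 2 intervals.
K = (Q₂/Q₁)^(1/2) = (6/8)^(1/2) = 0.866.

K ≈ 0.866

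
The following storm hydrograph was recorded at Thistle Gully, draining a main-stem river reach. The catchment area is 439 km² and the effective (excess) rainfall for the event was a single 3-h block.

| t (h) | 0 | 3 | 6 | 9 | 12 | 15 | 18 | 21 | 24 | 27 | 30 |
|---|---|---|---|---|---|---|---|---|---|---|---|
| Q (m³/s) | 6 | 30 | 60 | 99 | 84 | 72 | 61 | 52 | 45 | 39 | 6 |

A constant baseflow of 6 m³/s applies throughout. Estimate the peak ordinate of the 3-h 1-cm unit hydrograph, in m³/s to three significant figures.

Direct runoff: 0.0, 24.0, 54.0, 93.0, 78.0, 66.0, 55.0, 46.0, 39.0, 33.0, 0.0 m³/s; ΣQ_DR = 488.0 m³/s, peak = 93.0 m³/s.
Runoff depth d = ΣQ_DR·Δt / A = 488.0 × 10800 / (439 km²) = 12.01 mm.
The 1-cm UH is the DRH scaled by (10 mm)/d, so U_p = 93.0 × 10/12.01 = 77.5 m³/s.

U_p ≈ 77.5 m³/s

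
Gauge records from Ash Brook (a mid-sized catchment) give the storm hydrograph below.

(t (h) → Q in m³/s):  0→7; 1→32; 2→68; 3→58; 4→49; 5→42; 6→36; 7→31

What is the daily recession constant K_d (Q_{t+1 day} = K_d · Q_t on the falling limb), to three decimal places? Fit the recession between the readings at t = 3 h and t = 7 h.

K_d ≈ 0.023

Between t = 3 h and t = 7 h the flow falls from 58 to 31 m³/s over 4×1 h = 4 h.
Per-interval ratio K = (31/58)^(1/4) = 0.8550; K_d = K^(24/1) = 0.023.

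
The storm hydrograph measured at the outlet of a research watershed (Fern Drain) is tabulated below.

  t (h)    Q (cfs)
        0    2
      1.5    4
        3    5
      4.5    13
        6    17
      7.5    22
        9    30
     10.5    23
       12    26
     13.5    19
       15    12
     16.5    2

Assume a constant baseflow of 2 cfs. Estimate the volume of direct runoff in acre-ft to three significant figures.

V ≈ 18.7 acre-ft

Direct-runoff ordinates (Q − Q_b): 0.0, 2.0, 3.0, 11.0, 15.0, 20.0, 28.0, 21.0, 24.0, 17.0, 10.0, 0.0 cfs.
ΣQ_DR = 151.0 cfs.
With Δt = 1.5 h = 5400 s, V = ΣQ_DR · Δt = 151.0 × 5400 = 8.15 × 10^5 ft³ = 18.7 acre-ft.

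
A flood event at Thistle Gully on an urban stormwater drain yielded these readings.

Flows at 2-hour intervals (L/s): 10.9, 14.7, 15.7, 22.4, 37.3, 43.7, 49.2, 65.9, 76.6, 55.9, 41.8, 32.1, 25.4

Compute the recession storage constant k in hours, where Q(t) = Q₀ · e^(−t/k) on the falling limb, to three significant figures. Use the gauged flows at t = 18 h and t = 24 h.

On the falling limb, Q drops from 55.9 to 25.4 L/s between t = 18 h and t = 24 h (Δt = 6 h).
k = −Δt / ln(Q₂/Q₁) = −6 / ln(25.4/55.9) = 7.61 h.

k ≈ 7.61 h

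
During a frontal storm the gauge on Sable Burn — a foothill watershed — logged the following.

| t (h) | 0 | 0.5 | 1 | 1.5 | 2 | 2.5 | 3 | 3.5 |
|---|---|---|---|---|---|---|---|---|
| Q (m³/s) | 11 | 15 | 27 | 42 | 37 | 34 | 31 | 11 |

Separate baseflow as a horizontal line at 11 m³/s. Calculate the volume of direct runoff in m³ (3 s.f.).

V ≈ 2.16 × 10^5 m³

Direct-runoff ordinates (Q − Q_b): 0.0, 4.0, 16.0, 31.0, 26.0, 23.0, 20.0, 0.0 m³/s.
ΣQ_DR = 120.0 m³/s.
With Δt = 0.5 h = 1800 s, V = ΣQ_DR · Δt = 120.0 × 1800 = 2.16 × 10^5 m³.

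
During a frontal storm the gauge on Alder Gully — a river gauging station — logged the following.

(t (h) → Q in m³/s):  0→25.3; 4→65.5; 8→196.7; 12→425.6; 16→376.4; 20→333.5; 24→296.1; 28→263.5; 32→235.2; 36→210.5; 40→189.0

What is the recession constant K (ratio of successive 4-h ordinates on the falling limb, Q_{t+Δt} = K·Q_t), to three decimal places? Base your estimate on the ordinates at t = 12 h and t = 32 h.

K ≈ 0.888

Using the recession-limb readings at t = 12 h and t = 32 h: Q falls from 425.6 to 235.2 m³/s over 5 intervals.
K = (Q₂/Q₁)^(1/5) = (235.2/425.6)^(1/5) = 0.888.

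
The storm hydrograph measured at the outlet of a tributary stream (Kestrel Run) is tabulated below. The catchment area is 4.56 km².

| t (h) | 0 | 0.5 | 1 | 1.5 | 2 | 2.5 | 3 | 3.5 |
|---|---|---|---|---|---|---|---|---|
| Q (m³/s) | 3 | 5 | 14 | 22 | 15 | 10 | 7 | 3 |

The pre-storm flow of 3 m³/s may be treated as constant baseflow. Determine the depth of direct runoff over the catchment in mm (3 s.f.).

d ≈ 21.7 mm

Direct runoff: 0.0, 2.0, 11.0, 19.0, 12.0, 7.0, 4.0, 0.0 m³/s; ΣQ_DR = 55.00 m³/s.
V = ΣQ_DR · Δt = 55.00 × 1800 s = 99000 m³.
Over A = 4.56 km², depth = V / A = 21.7 mm.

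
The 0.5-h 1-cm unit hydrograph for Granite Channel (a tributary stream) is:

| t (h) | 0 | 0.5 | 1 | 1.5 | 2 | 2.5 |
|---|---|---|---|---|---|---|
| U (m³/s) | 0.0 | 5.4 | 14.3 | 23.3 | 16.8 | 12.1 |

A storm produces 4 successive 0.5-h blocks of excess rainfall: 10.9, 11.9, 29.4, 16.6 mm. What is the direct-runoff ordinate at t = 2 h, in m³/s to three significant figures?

Q ≈ 97.0 m³/s

By discrete convolution, Q_j = Σ (P_i / 10 mm) · U_{j−i}.
At t = 2 h (j=4): Q = (10.9/10)·16.8 + (11.9/10)·23.3 + (29.4/10)·14.3 + (16.6/10)·5.4 = 97.0 m³/s.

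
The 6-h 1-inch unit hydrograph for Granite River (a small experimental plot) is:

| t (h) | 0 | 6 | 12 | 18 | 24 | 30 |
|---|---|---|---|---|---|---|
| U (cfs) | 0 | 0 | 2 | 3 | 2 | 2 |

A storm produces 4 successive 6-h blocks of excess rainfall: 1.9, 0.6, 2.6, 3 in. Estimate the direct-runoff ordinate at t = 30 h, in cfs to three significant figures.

Q ≈ 18.8 cfs

By discrete convolution, Q_j = Σ (P_i / 1 in) · U_{j−i}.
At t = 30 h (j=5): Q = (1.9/1)·2 + (0.6/1)·2 + (2.6/1)·3 + (3/1)·2 = 18.8 cfs.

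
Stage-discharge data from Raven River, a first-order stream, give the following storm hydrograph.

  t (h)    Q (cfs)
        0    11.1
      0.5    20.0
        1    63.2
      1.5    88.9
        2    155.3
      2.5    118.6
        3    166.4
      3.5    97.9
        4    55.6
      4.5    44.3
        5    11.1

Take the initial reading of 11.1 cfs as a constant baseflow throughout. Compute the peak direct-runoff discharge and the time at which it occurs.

Q_p = 155.3 cfs at t = 3 h

Subtracting baseflow gives direct-runoff ordinates: 0.0, 8.9, 52.1, 77.8, 144.2, 107.5, 155.3, 86.8, 44.5, 33.2, 0.0 cfs.
The maximum is 155.3 cfs, occurring at the reading for t = 3 h.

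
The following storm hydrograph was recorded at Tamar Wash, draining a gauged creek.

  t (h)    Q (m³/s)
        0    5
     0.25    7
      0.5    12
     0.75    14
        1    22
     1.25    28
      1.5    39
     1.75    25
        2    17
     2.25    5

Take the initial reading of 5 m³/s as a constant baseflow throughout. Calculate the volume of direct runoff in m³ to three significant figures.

Direct-runoff ordinates (Q − Q_b): 0.0, 2.0, 7.0, 9.0, 17.0, 23.0, 34.0, 20.0, 12.0, 0.0 m³/s.
ΣQ_DR = 124.0 m³/s.
With Δt = 0.25 h = 900 s, V = ΣQ_DR · Δt = 124.0 × 900 = 1.12 × 10^5 m³.

V ≈ 1.12 × 10^5 m³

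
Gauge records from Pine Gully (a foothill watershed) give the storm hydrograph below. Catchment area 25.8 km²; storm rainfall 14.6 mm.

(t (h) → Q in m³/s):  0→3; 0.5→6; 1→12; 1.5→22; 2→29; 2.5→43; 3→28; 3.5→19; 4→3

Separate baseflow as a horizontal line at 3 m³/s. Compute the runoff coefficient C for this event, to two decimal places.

ΣQ_DR = 138.0 m³/s; V = ΣQ_DR·Δt = 2.484 × 10^5 m³.
Runoff depth d = V / A = 9.628 mm.
C = d / P = 9.628 / 14.6 = 0.66.

C ≈ 0.66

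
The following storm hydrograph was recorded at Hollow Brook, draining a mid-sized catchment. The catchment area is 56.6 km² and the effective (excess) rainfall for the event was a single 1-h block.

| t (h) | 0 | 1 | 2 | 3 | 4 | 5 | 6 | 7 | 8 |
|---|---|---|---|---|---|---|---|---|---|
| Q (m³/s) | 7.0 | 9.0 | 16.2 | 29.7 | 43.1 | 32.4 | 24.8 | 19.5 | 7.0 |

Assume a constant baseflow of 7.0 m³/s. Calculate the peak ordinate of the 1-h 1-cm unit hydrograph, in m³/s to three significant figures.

U_p ≈ 45.2 m³/s

Direct runoff: 0.0, 2.0, 9.2, 22.7, 36.1, 25.4, 17.8, 12.5, 0.0 m³/s; ΣQ_DR = 125.7 m³/s, peak = 36.1 m³/s.
Runoff depth d = ΣQ_DR·Δt / A = 125.7 × 3600 / (56.6 km²) = 7.995 mm.
The 1-cm UH is the DRH scaled by (10 mm)/d, so U_p = 36.1 × 10/7.995 = 45.2 m³/s.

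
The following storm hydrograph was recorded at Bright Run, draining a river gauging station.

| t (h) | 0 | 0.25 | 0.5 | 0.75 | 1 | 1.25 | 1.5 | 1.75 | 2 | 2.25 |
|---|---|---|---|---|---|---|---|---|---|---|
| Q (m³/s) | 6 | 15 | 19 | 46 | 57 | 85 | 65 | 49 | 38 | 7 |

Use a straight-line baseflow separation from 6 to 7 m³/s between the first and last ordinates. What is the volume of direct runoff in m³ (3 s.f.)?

Direct-runoff ordinates (Q − Q_b): 0.00, 8.89, 12.78, 39.67, 50.56, 78.44, 58.33, 42.22, 31.11, 0.00 m³/s.
ΣQ_DR = 322.0 m³/s.
With Δt = 0.25 h = 900 s, V = ΣQ_DR · Δt = 322.0 × 900 = 2.90 × 10^5 m³.

V ≈ 2.90 × 10^5 m³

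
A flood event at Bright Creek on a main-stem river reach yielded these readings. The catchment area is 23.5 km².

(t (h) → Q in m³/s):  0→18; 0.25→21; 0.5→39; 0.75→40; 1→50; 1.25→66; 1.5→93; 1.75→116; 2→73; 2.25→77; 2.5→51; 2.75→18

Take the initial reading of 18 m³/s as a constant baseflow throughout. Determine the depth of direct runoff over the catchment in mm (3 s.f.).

Direct runoff: 0.0, 3.0, 21.0, 22.0, 32.0, 48.0, 75.0, 98.0, 55.0, 59.0, 33.0, 0.0 m³/s; ΣQ_DR = 446.0 m³/s.
V = ΣQ_DR · Δt = 446.0 × 900 s = 4.014 × 10^5 m³.
Over A = 23.5 km², depth = V / A = 17.1 mm.

d ≈ 17.1 mm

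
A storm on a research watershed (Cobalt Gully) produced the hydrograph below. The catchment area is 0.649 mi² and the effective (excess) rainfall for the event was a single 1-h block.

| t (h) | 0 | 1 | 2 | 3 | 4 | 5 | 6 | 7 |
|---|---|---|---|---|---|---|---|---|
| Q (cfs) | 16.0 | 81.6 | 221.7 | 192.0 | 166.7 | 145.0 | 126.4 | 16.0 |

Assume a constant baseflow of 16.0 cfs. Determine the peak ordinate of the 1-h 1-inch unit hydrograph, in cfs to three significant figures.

U_p ≈ 103 cfs

Direct runoff: 0.0, 65.6, 205.7, 176.0, 150.7, 129.0, 110.4, 0.0 cfs; ΣQ_DR = 837.4 cfs, peak = 205.7 cfs.
Runoff depth d = ΣQ_DR·Δt / A = 837.4 × 3600 / (0.649 mi²) = 1.999 in.
The 1-inch UH is the DRH scaled by (1 in)/d, so U_p = 205.7 × 1/1.999 = 103 cfs.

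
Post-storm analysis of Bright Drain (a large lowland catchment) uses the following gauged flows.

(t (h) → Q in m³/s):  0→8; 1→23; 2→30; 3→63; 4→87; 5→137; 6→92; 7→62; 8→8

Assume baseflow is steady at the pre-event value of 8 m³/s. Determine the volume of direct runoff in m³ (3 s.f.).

Direct-runoff ordinates (Q − Q_b): 0.0, 15.0, 22.0, 55.0, 79.0, 129.0, 84.0, 54.0, 0.0 m³/s.
ΣQ_DR = 438.0 m³/s.
With Δt = 1 h = 3600 s, V = ΣQ_DR · Δt = 438.0 × 3600 = 1.58 × 10^6 m³.

V ≈ 1.58 × 10^6 m³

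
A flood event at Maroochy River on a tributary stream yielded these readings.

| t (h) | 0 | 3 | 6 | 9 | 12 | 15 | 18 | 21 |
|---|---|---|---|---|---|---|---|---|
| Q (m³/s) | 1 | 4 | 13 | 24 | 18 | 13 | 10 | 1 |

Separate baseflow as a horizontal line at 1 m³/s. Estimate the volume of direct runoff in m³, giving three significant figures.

Direct-runoff ordinates (Q − Q_b): 0.0, 3.0, 12.0, 23.0, 17.0, 12.0, 9.0, 0.0 m³/s.
ΣQ_DR = 76.00 m³/s.
With Δt = 3 h = 10800 s, V = ΣQ_DR · Δt = 76.00 × 10800 = 8.21 × 10^5 m³.

V ≈ 8.21 × 10^5 m³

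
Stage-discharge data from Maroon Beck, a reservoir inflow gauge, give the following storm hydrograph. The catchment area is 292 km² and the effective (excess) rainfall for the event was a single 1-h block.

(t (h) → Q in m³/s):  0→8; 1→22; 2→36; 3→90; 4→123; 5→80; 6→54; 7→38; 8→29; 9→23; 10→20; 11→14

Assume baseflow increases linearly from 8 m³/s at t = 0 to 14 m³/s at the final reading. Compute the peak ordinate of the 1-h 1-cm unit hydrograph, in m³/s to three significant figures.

U_p ≈ 226 m³/s

Direct runoff: 0.00, 13.45, 26.91, 80.36, 112.82, 69.27, 42.73, 26.18, 16.64, 10.09, 6.55, 0.00 m³/s; ΣQ_DR = 405.0 m³/s, peak = 112.82 m³/s.
Runoff depth d = ΣQ_DR·Δt / A = 405.0 × 3600 / (292 km²) = 4.993 mm.
The 1-cm UH is the DRH scaled by (10 mm)/d, so U_p = 112.82 × 10/4.993 = 226 m³/s.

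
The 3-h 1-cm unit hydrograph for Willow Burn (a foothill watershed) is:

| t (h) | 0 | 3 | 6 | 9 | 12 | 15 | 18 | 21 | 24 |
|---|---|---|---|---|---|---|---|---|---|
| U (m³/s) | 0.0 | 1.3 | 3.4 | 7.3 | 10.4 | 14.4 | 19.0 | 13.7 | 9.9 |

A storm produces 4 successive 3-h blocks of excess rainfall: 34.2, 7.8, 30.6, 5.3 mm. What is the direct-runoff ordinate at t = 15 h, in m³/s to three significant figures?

By discrete convolution, Q_j = Σ (P_i / 10 mm) · U_{j−i}.
At t = 15 h (j=5): Q = (34.2/10)·14.4 + (7.8/10)·10.4 + (30.6/10)·7.3 + (5.3/10)·3.4 = 81.5 m³/s.

Q ≈ 81.5 m³/s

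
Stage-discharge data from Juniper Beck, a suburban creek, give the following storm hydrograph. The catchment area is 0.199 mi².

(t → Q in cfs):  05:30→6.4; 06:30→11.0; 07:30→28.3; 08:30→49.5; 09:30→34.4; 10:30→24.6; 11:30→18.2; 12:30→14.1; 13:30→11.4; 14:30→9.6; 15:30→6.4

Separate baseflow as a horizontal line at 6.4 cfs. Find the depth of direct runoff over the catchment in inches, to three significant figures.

Direct runoff: 0.0, 4.6, 21.9, 43.1, 28.0, 18.2, 11.8, 7.7, 5.0, 3.2, 0.0 cfs; ΣQ_DR = 143.5 cfs.
V = ΣQ_DR · Δt = 143.5 × 3600 s = 5.166 × 10^5 ft³.
Over A = 0.199 mi², depth = V / A = 1.12 in.

d ≈ 1.12 in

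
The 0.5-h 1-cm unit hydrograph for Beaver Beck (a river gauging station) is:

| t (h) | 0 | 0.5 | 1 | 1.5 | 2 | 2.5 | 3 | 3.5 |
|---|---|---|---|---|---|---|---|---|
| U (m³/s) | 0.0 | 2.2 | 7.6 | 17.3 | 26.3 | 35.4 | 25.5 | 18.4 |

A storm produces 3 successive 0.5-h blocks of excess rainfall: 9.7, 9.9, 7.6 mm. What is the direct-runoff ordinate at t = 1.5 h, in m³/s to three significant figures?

Q ≈ 26.0 m³/s

By discrete convolution, Q_j = Σ (P_i / 10 mm) · U_{j−i}.
At t = 1.5 h (j=3): Q = (9.7/10)·17.3 + (9.9/10)·7.6 + (7.6/10)·2.2 = 26.0 m³/s.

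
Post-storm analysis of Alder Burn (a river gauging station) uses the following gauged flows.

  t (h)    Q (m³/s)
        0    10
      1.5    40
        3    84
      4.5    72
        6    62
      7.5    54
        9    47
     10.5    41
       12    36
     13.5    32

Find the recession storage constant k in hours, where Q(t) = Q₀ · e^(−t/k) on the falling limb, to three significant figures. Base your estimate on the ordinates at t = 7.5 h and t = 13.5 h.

k ≈ 11.5 h

On the falling limb, Q drops from 54 to 32 m³/s between t = 7.5 h and t = 13.5 h (Δt = 6 h).
k = −Δt / ln(Q₂/Q₁) = −6 / ln(32/54) = 11.5 h.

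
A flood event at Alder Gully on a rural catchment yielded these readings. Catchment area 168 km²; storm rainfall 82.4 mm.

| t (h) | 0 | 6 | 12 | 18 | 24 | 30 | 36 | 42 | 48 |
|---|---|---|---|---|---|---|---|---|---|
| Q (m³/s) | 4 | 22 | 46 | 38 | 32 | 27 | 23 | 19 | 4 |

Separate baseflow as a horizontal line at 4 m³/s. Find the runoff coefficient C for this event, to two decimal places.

C ≈ 0.28

ΣQ_DR = 179.0 m³/s; V = ΣQ_DR·Δt = 3.866 × 10^6 m³.
Runoff depth d = V / A = 23.01 mm.
C = d / P = 23.01 / 82.4 = 0.28.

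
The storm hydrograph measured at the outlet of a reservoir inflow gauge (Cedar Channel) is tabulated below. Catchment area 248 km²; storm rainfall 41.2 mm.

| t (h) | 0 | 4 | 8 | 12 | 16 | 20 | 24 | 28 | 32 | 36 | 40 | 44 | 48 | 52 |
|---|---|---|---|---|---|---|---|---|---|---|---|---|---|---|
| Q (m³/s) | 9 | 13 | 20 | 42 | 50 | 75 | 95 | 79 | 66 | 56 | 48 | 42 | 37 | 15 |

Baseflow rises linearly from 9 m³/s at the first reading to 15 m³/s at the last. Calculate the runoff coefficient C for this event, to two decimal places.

ΣQ_DR = 479.0 m³/s; V = ΣQ_DR·Δt = 6.898 × 10^6 m³.
Runoff depth d = V / A = 27.81 mm.
C = d / P = 27.81 / 41.2 = 0.68.

C ≈ 0.68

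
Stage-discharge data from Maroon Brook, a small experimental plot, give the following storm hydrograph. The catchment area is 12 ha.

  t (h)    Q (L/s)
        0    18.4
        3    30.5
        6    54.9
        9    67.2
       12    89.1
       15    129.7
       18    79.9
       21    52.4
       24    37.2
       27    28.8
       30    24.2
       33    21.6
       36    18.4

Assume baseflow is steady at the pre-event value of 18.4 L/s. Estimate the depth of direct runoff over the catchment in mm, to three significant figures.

d ≈ 37.2 mm

Direct runoff: 0.0, 12.1, 36.5, 48.8, 70.7, 111.3, 61.5, 34.0, 18.8, 10.4, 5.8, 3.2, 0.0 L/s; ΣQ_DR = 413.1 L/s.
V = ΣQ_DR · Δt = 413.1 × 10800 s = 4.461 × 10^6 L.
Over A = 12 ha, depth = V / A = 37.2 mm.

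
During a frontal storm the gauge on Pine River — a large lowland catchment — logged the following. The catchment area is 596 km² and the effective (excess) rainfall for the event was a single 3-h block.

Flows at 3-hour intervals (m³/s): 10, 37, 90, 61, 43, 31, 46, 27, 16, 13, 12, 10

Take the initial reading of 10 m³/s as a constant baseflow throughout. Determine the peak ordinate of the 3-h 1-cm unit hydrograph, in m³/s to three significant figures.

U_p ≈ 160 m³/s

Direct runoff: 0.0, 27.0, 80.0, 51.0, 33.0, 21.0, 36.0, 17.0, 6.0, 3.0, 2.0, 0.0 m³/s; ΣQ_DR = 276.0 m³/s, peak = 80.0 m³/s.
Runoff depth d = ΣQ_DR·Δt / A = 276.0 × 10800 / (596 km²) = 5.001 mm.
The 1-cm UH is the DRH scaled by (10 mm)/d, so U_p = 80.0 × 10/5.001 = 160 m³/s.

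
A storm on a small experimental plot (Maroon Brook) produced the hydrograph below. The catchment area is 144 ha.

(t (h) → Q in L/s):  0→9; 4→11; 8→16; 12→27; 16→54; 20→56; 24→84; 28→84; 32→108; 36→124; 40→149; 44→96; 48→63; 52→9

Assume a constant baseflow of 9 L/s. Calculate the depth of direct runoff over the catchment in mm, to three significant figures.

d ≈ 7.64 mm

Direct runoff: 0.0, 2.0, 7.0, 18.0, 45.0, 47.0, 75.0, 75.0, 99.0, 115.0, 140.0, 87.0, 54.0, 0.0 L/s; ΣQ_DR = 764.0 L/s.
V = ΣQ_DR · Δt = 764.0 × 14400 s = 1.100 × 10^7 L.
Over A = 144 ha, depth = V / A = 7.64 mm.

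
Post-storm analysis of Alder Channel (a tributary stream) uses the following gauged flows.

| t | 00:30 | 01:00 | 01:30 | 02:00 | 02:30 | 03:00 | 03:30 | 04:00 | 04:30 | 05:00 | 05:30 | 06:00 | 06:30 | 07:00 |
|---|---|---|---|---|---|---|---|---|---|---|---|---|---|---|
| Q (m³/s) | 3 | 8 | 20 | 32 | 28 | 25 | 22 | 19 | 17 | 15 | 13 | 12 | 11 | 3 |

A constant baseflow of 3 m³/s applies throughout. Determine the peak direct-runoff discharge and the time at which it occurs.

Subtracting baseflow gives direct-runoff ordinates: 0.0, 5.0, 17.0, 29.0, 25.0, 22.0, 19.0, 16.0, 14.0, 12.0, 10.0, 9.0, 8.0, 0.0 m³/s.
The maximum is 29.0 m³/s, occurring at the reading for t = 02:00.

Q_p = 29.0 m³/s at t = 02:00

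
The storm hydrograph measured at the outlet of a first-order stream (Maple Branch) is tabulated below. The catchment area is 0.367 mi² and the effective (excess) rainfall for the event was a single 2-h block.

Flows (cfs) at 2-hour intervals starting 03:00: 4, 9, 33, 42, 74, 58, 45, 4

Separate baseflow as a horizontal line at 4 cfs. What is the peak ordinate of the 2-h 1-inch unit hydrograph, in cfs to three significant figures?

Direct runoff: 0.0, 5.0, 29.0, 38.0, 70.0, 54.0, 41.0, 0.0 cfs; ΣQ_DR = 237.0 cfs, peak = 70.0 cfs.
Runoff depth d = ΣQ_DR·Δt / A = 237.0 × 7200 / (0.367 mi²) = 2.001 in.
The 1-inch UH is the DRH scaled by (1 in)/d, so U_p = 70.0 × 1/2.001 = 35.0 cfs.

U_p ≈ 35.0 cfs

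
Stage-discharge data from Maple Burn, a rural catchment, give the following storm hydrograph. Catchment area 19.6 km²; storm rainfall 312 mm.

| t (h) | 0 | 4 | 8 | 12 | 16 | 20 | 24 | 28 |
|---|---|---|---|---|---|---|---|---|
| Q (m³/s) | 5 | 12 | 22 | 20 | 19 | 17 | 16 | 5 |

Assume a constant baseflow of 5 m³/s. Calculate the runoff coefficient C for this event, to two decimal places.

C ≈ 0.18

ΣQ_DR = 76.00 m³/s; V = ΣQ_DR·Δt = 1.094 × 10^6 m³.
Runoff depth d = V / A = 55.84 mm.
C = d / P = 55.84 / 312 = 0.18.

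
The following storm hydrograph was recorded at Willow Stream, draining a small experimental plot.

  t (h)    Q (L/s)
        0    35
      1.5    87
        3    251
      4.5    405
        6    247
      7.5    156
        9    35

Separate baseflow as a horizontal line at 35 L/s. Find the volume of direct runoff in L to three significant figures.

V ≈ 5.24 × 10^6 L

Direct-runoff ordinates (Q − Q_b): 0.0, 52.0, 216.0, 370.0, 212.0, 121.0, 0.0 L/s.
ΣQ_DR = 971.0 L/s.
With Δt = 1.5 h = 5400 s, V = ΣQ_DR · Δt = 971.0 × 5400 = 5.24 × 10^6 L.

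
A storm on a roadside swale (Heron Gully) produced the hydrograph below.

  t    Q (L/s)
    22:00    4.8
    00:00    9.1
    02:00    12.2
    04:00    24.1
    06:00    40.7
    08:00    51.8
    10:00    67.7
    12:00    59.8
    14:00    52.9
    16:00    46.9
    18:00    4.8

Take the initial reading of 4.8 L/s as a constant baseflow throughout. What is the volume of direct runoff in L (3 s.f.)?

V ≈ 2.32 × 10^6 L

Direct-runoff ordinates (Q − Q_b): 0.0, 4.3, 7.4, 19.3, 35.9, 47.0, 62.9, 55.0, 48.1, 42.1, 0.0 L/s.
ΣQ_DR = 322.0 L/s.
With Δt = 2 h = 7200 s, V = ΣQ_DR · Δt = 322.0 × 7200 = 2.32 × 10^6 L.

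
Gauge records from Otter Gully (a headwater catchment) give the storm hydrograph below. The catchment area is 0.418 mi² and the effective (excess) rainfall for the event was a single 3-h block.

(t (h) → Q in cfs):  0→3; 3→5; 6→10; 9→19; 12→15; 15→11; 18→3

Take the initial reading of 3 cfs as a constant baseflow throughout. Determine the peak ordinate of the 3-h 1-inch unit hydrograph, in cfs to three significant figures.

U_p ≈ 32.0 cfs

Direct runoff: 0.0, 2.0, 7.0, 16.0, 12.0, 8.0, 0.0 cfs; ΣQ_DR = 45.00 cfs, peak = 16.0 cfs.
Runoff depth d = ΣQ_DR·Δt / A = 45.00 × 10800 / (0.418 mi²) = 0.5005 in.
The 1-inch UH is the DRH scaled by (1 in)/d, so U_p = 16.0 × 1/0.5005 = 32.0 cfs.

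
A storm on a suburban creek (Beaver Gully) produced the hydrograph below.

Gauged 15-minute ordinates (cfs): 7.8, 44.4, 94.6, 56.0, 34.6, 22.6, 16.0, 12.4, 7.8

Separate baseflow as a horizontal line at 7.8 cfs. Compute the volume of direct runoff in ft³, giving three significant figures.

V ≈ 2.03 × 10^5 ft³

Direct-runoff ordinates (Q − Q_b): 0.0, 36.6, 86.8, 48.2, 26.8, 14.8, 8.2, 4.6, 0.0 cfs.
ΣQ_DR = 226.0 cfs.
With Δt = 0.25 h = 900 s, V = ΣQ_DR · Δt = 226.0 × 900 = 2.03 × 10^5 ft³.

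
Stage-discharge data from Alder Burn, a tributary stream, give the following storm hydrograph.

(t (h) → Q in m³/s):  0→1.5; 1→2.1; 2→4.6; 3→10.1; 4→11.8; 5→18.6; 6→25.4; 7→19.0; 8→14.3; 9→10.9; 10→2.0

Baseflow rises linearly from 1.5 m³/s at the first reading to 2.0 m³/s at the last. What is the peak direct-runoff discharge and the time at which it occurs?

Q_p = 23.60 m³/s at t = 6 h

Subtracting baseflow gives direct-runoff ordinates: 0.00, 0.55, 3.00, 8.45, 10.10, 16.85, 23.60, 17.15, 12.40, 8.95, 0.00 m³/s.
The maximum is 23.60 m³/s, occurring at the reading for t = 6 h.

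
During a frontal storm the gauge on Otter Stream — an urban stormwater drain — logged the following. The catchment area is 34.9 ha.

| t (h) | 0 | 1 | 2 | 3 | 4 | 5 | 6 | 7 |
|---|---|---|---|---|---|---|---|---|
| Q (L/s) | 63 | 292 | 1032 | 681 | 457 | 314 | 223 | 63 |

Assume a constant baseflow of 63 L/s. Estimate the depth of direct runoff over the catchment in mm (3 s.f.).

d ≈ 27.0 mm

Direct runoff: 0.0, 229.0, 969.0, 618.0, 394.0, 251.0, 160.0, 0.0 L/s; ΣQ_DR = 2621 L/s.
V = ΣQ_DR · Δt = 2621 × 3600 s = 9.436 × 10^6 L.
Over A = 34.9 ha, depth = V / A = 27.0 mm.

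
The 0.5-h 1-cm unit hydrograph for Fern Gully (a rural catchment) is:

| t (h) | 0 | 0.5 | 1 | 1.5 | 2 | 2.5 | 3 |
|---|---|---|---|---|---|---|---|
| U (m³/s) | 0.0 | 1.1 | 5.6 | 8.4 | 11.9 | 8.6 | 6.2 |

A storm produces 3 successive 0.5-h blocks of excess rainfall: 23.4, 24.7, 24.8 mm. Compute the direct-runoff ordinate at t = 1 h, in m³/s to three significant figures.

Q ≈ 15.8 m³/s

By discrete convolution, Q_j = Σ (P_i / 10 mm) · U_{j−i}.
At t = 1 h (j=2): Q = (23.4/10)·5.6 + (24.7/10)·1.1 + (24.8/10)·0.0 = 15.8 m³/s.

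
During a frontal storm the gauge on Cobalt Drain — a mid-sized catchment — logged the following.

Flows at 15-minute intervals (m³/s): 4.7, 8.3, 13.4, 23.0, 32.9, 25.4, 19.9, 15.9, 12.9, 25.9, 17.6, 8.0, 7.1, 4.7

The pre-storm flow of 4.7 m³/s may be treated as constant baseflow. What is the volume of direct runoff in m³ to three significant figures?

V ≈ 1.39 × 10^5 m³

Direct-runoff ordinates (Q − Q_b): 0.0, 3.6, 8.7, 18.3, 28.2, 20.7, 15.2, 11.2, 8.2, 21.2, 12.9, 3.3, 2.4, 0.0 m³/s.
ΣQ_DR = 153.9 m³/s.
With Δt = 0.25 h = 900 s, V = ΣQ_DR · Δt = 153.9 × 900 = 1.39 × 10^5 m³.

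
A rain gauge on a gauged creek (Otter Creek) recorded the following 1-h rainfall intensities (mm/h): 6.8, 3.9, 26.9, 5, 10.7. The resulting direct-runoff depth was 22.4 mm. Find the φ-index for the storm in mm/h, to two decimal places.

Only the 2 blocks with intensity above φ contribute runoff: 26.9, 10.7 mm/h.
Σ(I−φ)·Δt = d  ⇒  (26.9+10.7 − 2φ)·1 = 22.4
φ = (37.60 − 22.4/1) / 2 = 7.60 mm/h.

φ ≈ 7.60 mm/h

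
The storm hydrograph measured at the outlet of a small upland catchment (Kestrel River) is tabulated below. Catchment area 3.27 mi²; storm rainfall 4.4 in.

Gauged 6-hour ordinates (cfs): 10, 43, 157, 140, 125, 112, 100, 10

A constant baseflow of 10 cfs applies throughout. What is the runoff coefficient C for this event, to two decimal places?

ΣQ_DR = 617.0 cfs; V = ΣQ_DR·Δt = 1.333 × 10^7 ft³.
Runoff depth d = V / A = 1.754 in.
C = d / P = 1.754 / 4.4 = 0.40.

C ≈ 0.40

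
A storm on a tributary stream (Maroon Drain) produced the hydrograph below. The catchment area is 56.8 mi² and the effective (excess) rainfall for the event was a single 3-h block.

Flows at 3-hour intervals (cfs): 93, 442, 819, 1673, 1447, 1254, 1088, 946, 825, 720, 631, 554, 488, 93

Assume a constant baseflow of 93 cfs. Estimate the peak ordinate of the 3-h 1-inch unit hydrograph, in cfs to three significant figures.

Direct runoff: 0.0, 349.0, 726.0, 1580.0, 1354.0, 1161.0, 995.0, 853.0, 732.0, 627.0, 538.0, 461.0, 395.0, 0.0 cfs; ΣQ_DR = 9771 cfs, peak = 1580.0 cfs.
Runoff depth d = ΣQ_DR·Δt / A = 9771 × 10800 / (56.8 mi²) = 0.7997 in.
The 1-inch UH is the DRH scaled by (1 in)/d, so U_p = 1580.0 × 1/0.7997 = 1980 cfs.

U_p ≈ 1980 cfs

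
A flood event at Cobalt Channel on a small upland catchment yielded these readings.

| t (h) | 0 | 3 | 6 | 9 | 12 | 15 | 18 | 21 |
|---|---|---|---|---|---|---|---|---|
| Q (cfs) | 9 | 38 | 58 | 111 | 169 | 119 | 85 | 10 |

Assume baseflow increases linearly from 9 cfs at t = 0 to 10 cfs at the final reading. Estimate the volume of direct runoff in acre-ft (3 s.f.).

V ≈ 130 acre-ft

Direct-runoff ordinates (Q − Q_b): 0.00, 28.86, 48.71, 101.57, 159.43, 109.29, 75.14, 0.00 cfs.
ΣQ_DR = 523.0 cfs.
With Δt = 3 h = 10800 s, V = ΣQ_DR · Δt = 523.0 × 10800 = 5.65 × 10^6 ft³ = 130 acre-ft.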